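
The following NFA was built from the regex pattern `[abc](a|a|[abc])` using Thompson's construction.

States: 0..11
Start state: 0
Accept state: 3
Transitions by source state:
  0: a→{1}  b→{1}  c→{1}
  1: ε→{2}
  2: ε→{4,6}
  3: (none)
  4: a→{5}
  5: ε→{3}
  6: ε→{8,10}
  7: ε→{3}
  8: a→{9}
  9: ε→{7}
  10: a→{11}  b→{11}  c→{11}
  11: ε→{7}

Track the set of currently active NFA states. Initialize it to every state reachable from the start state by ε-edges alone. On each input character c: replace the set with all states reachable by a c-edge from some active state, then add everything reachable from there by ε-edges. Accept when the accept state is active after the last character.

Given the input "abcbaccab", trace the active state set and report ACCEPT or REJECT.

Answer: REJECT

Derivation:
start: ε-closure({0}) = {0}
'a' @ 1: {1,2,4,6,8,10}
'b' @ 2: {3,7,11}  (accept∈set)
'c' @ 3: {}  — no active states
rest 'baccab' ignored (set empty)
final: {}; accept 3 not in set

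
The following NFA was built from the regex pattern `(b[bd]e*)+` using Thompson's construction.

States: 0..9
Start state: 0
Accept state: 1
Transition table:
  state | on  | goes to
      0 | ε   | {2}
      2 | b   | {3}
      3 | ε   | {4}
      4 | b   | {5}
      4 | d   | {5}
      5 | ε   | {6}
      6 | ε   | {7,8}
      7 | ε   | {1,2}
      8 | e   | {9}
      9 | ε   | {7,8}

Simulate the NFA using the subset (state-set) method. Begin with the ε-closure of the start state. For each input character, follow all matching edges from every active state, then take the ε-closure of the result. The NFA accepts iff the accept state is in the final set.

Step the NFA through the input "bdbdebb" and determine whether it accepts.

Answer: ACCEPT

Derivation:
initial (ε-close {0}): {0,2}
'b' @ 1: {3,4}
'd' @ 2: {1,2,5,6,7,8}  [accepting]
'b' @ 3: {3,4}
'd' @ 4: {1,2,5,6,7,8}  [accepting]
'e' @ 5: {1,2,7,8,9}  [accepting]
'b' @ 6: {3,4}
'b' @ 7: {1,2,5,6,7,8}  [accepting]
after full input: {1,2,5,6,7,8}  (accept=1 in)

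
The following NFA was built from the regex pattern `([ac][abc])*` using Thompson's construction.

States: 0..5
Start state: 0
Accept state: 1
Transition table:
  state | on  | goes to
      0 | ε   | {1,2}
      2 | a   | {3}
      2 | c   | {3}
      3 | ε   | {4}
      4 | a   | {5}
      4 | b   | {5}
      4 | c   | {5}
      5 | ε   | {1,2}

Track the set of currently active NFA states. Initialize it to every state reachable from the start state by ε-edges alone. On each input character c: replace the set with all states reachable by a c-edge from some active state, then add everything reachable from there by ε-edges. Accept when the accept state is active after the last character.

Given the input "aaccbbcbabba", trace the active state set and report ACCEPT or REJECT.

S₀ = ε-closure({0}) = {0,1,2}
'a' @ 1: {3,4}
'a' @ 2: {1,2,5}  [accepting]
'c' @ 3: {3,4}
'c' @ 4: {1,2,5}  [accepting]
'b' @ 5: {}  — no active states
rest 'bcbabba' ignored (set empty)
end set {} — state 1 not in

Answer: REJECT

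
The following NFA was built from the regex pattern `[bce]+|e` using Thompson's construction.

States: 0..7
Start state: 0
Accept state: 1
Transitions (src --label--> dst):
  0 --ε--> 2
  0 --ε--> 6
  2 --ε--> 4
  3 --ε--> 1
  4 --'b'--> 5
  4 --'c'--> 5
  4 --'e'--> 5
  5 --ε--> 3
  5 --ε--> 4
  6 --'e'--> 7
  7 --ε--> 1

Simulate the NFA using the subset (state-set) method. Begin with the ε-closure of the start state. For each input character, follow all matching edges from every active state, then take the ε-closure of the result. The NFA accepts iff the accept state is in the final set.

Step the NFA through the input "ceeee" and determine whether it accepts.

Answer: ACCEPT

Derivation:
start: ε-closure({0}) = {0,2,4,6}
'c' @ 1: {1,3,4,5}  ✓accept
'e' @ 2: {1,3,4,5}  ✓accept
'e' @ 3: {1,3,4,5}  ✓accept
'e' @ 4: {1,3,4,5}  ✓accept
'e' @ 5: {1,3,4,5}  ✓accept
final: {1,3,4,5}; accept 1 in set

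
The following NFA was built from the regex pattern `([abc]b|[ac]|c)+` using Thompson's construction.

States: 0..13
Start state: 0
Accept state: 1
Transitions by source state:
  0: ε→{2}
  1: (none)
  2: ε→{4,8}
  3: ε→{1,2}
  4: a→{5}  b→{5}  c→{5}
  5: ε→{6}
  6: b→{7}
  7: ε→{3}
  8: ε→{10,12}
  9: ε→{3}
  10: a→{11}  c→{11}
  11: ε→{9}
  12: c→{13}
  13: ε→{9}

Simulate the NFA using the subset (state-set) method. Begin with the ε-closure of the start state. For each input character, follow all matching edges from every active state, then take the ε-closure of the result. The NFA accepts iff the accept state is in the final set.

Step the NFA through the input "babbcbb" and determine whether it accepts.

Answer: REJECT

Trace:
initial (ε-close {0}): {0,2,4,8,10,12}
'b' @ 1: {5,6}
'a' @ 2: {}  — dead — no transitions
rest 'bbcbb' ignored (set empty)
final: {}; accept 1 not in set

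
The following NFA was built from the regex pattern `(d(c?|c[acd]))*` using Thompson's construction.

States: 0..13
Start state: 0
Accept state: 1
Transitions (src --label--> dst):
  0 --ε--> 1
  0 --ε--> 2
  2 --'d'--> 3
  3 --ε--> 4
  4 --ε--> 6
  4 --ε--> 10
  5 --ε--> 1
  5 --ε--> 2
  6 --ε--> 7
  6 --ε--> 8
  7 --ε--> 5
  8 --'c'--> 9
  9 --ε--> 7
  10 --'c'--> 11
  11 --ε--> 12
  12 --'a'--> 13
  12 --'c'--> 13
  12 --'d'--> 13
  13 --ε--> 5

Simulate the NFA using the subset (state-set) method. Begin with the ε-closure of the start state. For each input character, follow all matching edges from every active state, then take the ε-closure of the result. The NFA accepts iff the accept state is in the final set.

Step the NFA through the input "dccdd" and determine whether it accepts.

initial (ε-close {0}): {0,1,2}
'd' @ 1: {1,2,3,4,5,6,7,8,10}  (accept∈set)
'c' @ 2: {1,2,5,7,9,11,12}  (accept∈set)
'c' @ 3: {1,2,5,13}  (accept∈set)
'd' @ 4: {1,2,3,4,5,6,7,8,10}  (accept∈set)
'd' @ 5: {1,2,3,4,5,6,7,8,10}  (accept∈set)
final: {1,2,3,4,5,6,7,8,10}; accept 1 in set

Answer: ACCEPT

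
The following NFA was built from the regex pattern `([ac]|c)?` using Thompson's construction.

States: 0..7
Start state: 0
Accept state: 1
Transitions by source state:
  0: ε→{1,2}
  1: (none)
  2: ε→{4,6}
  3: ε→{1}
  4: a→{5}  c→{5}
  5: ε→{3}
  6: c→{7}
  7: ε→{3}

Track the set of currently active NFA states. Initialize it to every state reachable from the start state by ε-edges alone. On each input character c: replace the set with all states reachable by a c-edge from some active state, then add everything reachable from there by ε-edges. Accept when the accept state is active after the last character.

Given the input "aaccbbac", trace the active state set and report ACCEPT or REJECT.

Answer: REJECT

Steps:
S₀ = ε-closure({0}) = {0,1,2,4,6}
'a' @ 1: {1,3,5}  (accept∈set)
'a' @ 2: {}  — state set empty
rest 'ccbbac' ignored (set empty)
end set {} — state 1 not in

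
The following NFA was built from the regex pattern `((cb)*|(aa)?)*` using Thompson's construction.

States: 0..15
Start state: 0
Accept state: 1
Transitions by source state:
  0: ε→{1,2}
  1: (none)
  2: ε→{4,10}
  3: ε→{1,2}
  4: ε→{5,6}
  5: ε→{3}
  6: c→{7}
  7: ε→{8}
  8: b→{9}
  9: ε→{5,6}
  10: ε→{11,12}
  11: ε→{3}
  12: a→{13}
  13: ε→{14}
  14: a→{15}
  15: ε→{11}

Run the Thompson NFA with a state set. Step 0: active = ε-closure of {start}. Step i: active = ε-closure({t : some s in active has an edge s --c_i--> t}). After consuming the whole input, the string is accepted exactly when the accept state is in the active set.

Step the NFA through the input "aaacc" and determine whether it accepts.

initial (ε-close {0}): {0,1,2,3,4,5,6,10,11,12}
'a' @ 1: {13,14}
'a' @ 2: {1,2,3,4,5,6,10,11,12,15}  ✓accept
'a' @ 3: {13,14}
'c' @ 4: {}  — state set empty
rest 'c' ignored (set empty)
end set {} — state 1 not in

Answer: REJECT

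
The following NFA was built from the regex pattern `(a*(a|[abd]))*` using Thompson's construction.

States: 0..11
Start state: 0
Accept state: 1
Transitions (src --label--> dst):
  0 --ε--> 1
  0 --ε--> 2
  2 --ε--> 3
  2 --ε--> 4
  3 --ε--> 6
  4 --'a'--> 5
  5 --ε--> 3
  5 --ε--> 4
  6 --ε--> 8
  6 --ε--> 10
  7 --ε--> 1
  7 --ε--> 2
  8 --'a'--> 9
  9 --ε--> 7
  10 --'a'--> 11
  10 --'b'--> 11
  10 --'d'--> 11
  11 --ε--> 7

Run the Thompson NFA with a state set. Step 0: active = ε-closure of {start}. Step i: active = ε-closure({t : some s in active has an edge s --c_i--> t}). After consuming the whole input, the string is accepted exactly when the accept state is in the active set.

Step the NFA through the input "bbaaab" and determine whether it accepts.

Answer: ACCEPT

Derivation:
initial (ε-close {0}): {0,1,2,3,4,6,8,10}
'b' @ 1: {1,2,3,4,6,7,8,10,11}  (accept∈set)
'b' @ 2: {1,2,3,4,6,7,8,10,11}  (accept∈set)
'a' @ 3: {1,2,3,4,5,6,7,8,9,10,11}  (accept∈set)
'a' @ 4: {1,2,3,4,5,6,7,8,9,10,11}  (accept∈set)
'a' @ 5: {1,2,3,4,5,6,7,8,9,10,11}  (accept∈set)
'b' @ 6: {1,2,3,4,6,7,8,10,11}  (accept∈set)
final: {1,2,3,4,6,7,8,10,11}; accept 1 in set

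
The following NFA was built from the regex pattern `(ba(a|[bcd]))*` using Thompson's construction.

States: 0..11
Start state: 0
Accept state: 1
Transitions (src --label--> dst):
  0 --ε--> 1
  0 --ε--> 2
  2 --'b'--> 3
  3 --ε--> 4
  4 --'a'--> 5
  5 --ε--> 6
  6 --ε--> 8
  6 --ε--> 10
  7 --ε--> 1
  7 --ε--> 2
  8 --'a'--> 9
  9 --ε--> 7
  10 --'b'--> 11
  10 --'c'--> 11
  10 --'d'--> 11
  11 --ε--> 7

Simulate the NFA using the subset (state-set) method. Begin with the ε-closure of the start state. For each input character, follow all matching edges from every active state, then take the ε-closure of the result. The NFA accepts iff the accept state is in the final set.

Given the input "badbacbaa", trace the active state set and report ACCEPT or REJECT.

initial (ε-close {0}): {0,1,2}
'b' @ 1: {3,4}
'a' @ 2: {5,6,8,10}
'd' @ 3: {1,2,7,11}  [accepting]
'b' @ 4: {3,4}
'a' @ 5: {5,6,8,10}
'c' @ 6: {1,2,7,11}  [accepting]
'b' @ 7: {3,4}
'a' @ 8: {5,6,8,10}
'a' @ 9: {1,2,7,9}  [accepting]
final: {1,2,7,9}; accept 1 in set

Answer: ACCEPT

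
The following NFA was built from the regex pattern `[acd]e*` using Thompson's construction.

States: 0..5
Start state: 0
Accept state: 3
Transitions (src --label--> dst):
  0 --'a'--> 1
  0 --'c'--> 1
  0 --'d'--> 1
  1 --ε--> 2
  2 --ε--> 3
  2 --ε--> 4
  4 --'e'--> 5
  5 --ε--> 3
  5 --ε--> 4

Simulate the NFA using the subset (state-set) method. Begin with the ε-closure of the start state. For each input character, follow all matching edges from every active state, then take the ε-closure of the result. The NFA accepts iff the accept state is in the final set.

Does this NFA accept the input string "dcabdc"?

S₀ = ε-closure({0}) = {0}
'd' @ 1: {1,2,3,4}  ✓accept
'c' @ 2: {}  — dead — no transitions
rest 'abdc' ignored (set empty)
final: {}; accept 3 not in set

Answer: REJECT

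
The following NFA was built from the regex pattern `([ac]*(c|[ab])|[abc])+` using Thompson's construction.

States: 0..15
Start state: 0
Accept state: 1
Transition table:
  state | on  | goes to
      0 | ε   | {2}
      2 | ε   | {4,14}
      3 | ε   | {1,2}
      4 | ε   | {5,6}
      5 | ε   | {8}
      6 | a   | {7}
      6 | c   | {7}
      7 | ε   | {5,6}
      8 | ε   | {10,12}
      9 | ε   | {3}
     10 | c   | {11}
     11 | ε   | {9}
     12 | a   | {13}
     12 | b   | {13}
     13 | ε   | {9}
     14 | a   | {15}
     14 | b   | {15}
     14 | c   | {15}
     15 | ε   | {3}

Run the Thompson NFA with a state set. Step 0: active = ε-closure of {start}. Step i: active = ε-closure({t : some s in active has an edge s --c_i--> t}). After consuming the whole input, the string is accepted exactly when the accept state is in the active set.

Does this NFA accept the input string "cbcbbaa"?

Answer: ACCEPT

Derivation:
initial (ε-close {0}): {0,2,4,5,6,8,10,12,14}
'c' @ 1: {1,2,3,4,5,6,7,8,9,10,11,12,14,15}  [accepting]
'b' @ 2: {1,2,3,4,5,6,8,9,10,12,13,14,15}  [accepting]
'c' @ 3: {1,2,3,4,5,6,7,8,9,10,11,12,14,15}  [accepting]
'b' @ 4: {1,2,3,4,5,6,8,9,10,12,13,14,15}  [accepting]
'b' @ 5: {1,2,3,4,5,6,8,9,10,12,13,14,15}  [accepting]
'a' @ 6: {1,2,3,4,5,6,7,8,9,10,12,13,14,15}  [accepting]
'a' @ 7: {1,2,3,4,5,6,7,8,9,10,12,13,14,15}  [accepting]
after full input: {1,2,3,4,5,6,7,8,9,10,12,13,14,15}  (accept=1 in)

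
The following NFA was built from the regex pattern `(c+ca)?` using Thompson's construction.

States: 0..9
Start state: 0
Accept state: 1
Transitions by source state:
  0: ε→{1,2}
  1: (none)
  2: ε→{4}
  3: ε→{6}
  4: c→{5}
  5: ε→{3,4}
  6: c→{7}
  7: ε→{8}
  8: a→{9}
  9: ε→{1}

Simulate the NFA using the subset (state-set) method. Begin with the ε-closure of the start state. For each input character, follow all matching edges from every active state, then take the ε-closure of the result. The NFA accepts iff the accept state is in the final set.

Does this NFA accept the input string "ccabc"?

S₀ = ε-closure({0}) = {0,1,2,4}
'c' @ 1: {3,4,5,6}
'c' @ 2: {3,4,5,6,7,8}
'a' @ 3: {1,9}  ✓accept
'b' @ 4: {}  — state set empty
rest 'c' ignored (set empty)
after full input: {}  (accept=1 not in)

Answer: REJECT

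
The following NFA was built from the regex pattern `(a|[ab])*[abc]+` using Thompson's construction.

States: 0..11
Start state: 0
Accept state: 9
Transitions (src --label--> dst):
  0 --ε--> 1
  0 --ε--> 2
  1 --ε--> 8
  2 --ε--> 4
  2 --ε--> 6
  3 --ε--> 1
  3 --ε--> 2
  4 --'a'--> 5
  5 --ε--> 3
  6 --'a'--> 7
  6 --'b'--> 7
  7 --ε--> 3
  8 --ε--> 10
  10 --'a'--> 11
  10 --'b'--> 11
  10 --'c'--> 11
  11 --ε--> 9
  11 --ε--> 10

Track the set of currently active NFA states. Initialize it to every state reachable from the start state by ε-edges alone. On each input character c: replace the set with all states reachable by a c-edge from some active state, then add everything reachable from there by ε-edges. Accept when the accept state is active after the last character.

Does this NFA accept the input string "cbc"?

initial (ε-close {0}): {0,1,2,4,6,8,10}
'c' @ 1: {9,10,11}  [accepting]
'b' @ 2: {9,10,11}  [accepting]
'c' @ 3: {9,10,11}  [accepting]
end set {9,10,11} — state 9 in

Answer: ACCEPT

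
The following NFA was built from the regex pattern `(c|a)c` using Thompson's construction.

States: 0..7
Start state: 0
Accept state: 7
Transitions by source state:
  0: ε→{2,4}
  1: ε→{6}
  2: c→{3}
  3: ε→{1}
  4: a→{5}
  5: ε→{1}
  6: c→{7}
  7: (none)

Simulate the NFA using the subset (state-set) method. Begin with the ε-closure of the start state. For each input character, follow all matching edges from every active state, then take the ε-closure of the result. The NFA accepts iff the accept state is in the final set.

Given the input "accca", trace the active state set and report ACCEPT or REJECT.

initial (ε-close {0}): {0,2,4}
'a' @ 1: {1,5,6}
'c' @ 2: {7}  [accepting]
'c' @ 3: {}  — state set empty
rest 'ca' ignored (set empty)
after full input: {}  (accept=7 not in)

Answer: REJECT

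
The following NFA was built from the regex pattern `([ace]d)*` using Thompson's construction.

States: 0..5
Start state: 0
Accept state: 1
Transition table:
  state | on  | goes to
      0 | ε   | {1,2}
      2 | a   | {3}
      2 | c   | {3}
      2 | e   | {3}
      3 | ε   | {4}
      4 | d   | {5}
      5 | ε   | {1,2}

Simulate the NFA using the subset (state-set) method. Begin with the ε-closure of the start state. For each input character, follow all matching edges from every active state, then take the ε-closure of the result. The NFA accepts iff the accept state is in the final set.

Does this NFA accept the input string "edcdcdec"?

start: ε-closure({0}) = {0,1,2}
'e' @ 1: {3,4}
'd' @ 2: {1,2,5}  [accepting]
'c' @ 3: {3,4}
'd' @ 4: {1,2,5}  [accepting]
'c' @ 5: {3,4}
'd' @ 6: {1,2,5}  [accepting]
'e' @ 7: {3,4}
'c' @ 8: {}  — dead — no transitions
final: {}; accept 1 not in set

Answer: REJECT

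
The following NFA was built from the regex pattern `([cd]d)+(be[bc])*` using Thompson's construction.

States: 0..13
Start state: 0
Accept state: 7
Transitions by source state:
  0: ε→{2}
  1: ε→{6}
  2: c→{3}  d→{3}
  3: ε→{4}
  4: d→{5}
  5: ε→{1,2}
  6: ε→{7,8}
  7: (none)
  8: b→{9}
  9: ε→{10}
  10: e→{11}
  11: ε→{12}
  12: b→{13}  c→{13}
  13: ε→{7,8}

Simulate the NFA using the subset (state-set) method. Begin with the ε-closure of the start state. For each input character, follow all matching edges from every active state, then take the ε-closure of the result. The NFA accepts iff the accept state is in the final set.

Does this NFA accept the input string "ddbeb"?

Answer: ACCEPT

Derivation:
S₀ = ε-closure({0}) = {0,2}
'd' @ 1: {3,4}
'd' @ 2: {1,2,5,6,7,8}  [accepting]
'b' @ 3: {9,10}
'e' @ 4: {11,12}
'b' @ 5: {7,8,13}  [accepting]
end set {7,8,13} — state 7 in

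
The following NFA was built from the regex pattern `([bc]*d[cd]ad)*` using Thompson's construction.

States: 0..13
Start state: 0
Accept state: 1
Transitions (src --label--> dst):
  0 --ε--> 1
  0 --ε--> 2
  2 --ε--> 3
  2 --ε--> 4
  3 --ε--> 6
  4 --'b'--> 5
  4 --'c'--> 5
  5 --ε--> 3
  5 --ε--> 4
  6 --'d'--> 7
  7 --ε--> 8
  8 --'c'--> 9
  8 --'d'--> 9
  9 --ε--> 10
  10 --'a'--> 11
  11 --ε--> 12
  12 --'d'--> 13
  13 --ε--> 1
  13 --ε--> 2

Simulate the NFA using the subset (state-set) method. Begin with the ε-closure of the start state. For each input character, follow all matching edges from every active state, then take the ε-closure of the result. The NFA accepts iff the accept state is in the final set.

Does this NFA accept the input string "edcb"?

start: ε-closure({0}) = {0,1,2,3,4,6}
'e' @ 1: {}  — state set empty
rest 'dcb' ignored (set empty)
after full input: {}  (accept=1 not in)

Answer: REJECT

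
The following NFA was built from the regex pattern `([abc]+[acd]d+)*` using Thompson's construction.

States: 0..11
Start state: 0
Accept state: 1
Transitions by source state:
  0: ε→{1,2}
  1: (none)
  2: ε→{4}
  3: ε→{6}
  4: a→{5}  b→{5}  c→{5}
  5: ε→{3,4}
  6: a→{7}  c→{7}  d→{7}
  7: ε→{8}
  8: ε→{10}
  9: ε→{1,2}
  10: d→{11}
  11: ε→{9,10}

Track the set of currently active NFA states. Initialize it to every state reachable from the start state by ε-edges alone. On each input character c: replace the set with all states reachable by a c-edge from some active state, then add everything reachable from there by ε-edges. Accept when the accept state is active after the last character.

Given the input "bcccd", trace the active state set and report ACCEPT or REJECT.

initial (ε-close {0}): {0,1,2,4}
'b' @ 1: {3,4,5,6}
'c' @ 2: {3,4,5,6,7,8,10}
'c' @ 3: {3,4,5,6,7,8,10}
'c' @ 4: {3,4,5,6,7,8,10}
'd' @ 5: {1,2,4,7,8,9,10,11}  [accepting]
after full input: {1,2,4,7,8,9,10,11}  (accept=1 in)

Answer: ACCEPT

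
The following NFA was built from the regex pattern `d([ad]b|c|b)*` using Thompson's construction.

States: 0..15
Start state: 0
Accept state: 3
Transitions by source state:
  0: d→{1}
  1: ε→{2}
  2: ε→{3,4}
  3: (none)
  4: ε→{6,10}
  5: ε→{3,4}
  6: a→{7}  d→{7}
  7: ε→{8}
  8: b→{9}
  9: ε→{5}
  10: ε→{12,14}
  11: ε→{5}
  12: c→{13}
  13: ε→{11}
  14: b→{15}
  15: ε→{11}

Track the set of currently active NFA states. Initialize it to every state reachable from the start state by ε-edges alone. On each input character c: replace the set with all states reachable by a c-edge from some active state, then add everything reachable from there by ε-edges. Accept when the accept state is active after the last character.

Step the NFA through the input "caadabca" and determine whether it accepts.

Answer: REJECT

Trace:
start: ε-closure({0}) = {0}
'c' @ 1: {}  — dead — no transitions
rest 'aadabca' ignored (set empty)
end set {} — state 3 not in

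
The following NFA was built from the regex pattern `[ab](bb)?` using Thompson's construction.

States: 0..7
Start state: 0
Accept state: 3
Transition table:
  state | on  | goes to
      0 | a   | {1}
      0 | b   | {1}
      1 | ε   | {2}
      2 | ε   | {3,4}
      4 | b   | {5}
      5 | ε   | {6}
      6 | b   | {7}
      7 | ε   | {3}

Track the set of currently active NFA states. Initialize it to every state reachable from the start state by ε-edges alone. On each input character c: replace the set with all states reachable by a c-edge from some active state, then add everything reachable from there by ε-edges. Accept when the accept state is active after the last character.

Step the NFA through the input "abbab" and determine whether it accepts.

initial (ε-close {0}): {0}
'a' @ 1: {1,2,3,4}  ✓accept
'b' @ 2: {5,6}
'b' @ 3: {3,7}  ✓accept
'a' @ 4: {}  — dead — no transitions
rest 'b' ignored (set empty)
end set {} — state 3 not in

Answer: REJECT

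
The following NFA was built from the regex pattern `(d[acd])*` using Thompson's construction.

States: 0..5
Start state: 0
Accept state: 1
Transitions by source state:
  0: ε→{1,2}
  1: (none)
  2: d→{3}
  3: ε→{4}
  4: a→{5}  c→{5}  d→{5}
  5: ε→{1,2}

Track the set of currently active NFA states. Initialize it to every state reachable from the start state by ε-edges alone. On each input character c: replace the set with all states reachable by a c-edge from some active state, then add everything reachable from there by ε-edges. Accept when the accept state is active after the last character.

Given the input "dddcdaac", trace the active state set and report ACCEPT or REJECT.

start: ε-closure({0}) = {0,1,2}
'd' @ 1: {3,4}
'd' @ 2: {1,2,5}  (accept∈set)
'd' @ 3: {3,4}
'c' @ 4: {1,2,5}  (accept∈set)
'd' @ 5: {3,4}
'a' @ 6: {1,2,5}  (accept∈set)
'a' @ 7: {}  — dead — no transitions
rest 'c' ignored (set empty)
final: {}; accept 1 not in set

Answer: REJECT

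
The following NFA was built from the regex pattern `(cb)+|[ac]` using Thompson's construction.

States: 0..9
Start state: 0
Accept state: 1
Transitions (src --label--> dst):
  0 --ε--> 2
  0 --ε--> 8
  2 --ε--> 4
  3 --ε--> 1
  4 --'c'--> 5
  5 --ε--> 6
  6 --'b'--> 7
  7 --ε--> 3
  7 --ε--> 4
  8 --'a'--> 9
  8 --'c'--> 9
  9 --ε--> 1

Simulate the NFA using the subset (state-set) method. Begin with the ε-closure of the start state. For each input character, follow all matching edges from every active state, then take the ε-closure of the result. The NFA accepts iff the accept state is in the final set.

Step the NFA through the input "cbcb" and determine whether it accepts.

S₀ = ε-closure({0}) = {0,2,4,8}
'c' @ 1: {1,5,6,9}  (accept∈set)
'b' @ 2: {1,3,4,7}  (accept∈set)
'c' @ 3: {5,6}
'b' @ 4: {1,3,4,7}  (accept∈set)
end set {1,3,4,7} — state 1 in

Answer: ACCEPT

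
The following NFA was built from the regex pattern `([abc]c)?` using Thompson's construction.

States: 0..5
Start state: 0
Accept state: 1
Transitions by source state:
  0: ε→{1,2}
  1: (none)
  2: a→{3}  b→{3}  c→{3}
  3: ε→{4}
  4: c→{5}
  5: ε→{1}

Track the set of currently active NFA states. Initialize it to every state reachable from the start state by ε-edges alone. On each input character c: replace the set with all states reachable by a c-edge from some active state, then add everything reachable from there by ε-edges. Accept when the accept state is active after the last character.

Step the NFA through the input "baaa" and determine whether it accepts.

Answer: REJECT

Derivation:
S₀ = ε-closure({0}) = {0,1,2}
'b' @ 1: {3,4}
'a' @ 2: {}  — no active states
rest 'aa' ignored (set empty)
after full input: {}  (accept=1 not in)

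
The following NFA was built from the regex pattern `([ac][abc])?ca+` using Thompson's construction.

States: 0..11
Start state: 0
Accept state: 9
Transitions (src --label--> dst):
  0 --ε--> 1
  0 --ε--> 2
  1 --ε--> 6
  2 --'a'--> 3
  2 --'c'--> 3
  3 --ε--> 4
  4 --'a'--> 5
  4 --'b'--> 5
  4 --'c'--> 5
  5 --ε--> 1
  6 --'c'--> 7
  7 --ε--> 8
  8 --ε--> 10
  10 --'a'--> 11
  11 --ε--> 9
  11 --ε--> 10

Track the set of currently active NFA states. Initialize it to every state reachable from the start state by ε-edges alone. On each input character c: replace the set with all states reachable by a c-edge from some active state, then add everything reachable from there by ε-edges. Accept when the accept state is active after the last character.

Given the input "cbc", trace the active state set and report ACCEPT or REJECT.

start: ε-closure({0}) = {0,1,2,6}
'c' @ 1: {3,4,7,8,10}
'b' @ 2: {1,5,6}
'c' @ 3: {7,8,10}
end set {7,8,10} — state 9 not in

Answer: REJECT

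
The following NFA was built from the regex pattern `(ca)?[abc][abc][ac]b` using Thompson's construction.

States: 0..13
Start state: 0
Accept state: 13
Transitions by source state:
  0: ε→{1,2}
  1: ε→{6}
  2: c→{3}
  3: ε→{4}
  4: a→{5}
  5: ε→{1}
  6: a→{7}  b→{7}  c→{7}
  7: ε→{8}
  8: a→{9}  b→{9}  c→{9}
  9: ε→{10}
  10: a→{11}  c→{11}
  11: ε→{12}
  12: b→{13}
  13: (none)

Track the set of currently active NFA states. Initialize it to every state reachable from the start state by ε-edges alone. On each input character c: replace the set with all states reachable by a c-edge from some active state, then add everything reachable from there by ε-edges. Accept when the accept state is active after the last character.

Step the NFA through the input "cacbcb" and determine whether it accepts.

S₀ = ε-closure({0}) = {0,1,2,6}
'c' @ 1: {3,4,7,8}
'a' @ 2: {1,5,6,9,10}
'c' @ 3: {7,8,11,12}
'b' @ 4: {9,10,13}  [accepting]
'c' @ 5: {11,12}
'b' @ 6: {13}  [accepting]
final: {13}; accept 13 in set

Answer: ACCEPT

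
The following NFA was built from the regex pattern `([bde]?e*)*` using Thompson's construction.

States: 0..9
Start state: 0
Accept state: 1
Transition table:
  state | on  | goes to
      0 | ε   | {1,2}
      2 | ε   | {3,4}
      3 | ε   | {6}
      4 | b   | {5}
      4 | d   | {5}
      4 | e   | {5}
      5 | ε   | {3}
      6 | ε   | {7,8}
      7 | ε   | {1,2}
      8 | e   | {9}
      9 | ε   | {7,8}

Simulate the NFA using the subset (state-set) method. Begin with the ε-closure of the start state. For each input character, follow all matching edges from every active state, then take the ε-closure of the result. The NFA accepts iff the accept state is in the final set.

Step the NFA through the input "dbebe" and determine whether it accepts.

Answer: ACCEPT

Trace:
S₀ = ε-closure({0}) = {0,1,2,3,4,6,7,8}
'd' @ 1: {1,2,3,4,5,6,7,8}  [accepting]
'b' @ 2: {1,2,3,4,5,6,7,8}  [accepting]
'e' @ 3: {1,2,3,4,5,6,7,8,9}  [accepting]
'b' @ 4: {1,2,3,4,5,6,7,8}  [accepting]
'e' @ 5: {1,2,3,4,5,6,7,8,9}  [accepting]
end set {1,2,3,4,5,6,7,8,9} — state 1 in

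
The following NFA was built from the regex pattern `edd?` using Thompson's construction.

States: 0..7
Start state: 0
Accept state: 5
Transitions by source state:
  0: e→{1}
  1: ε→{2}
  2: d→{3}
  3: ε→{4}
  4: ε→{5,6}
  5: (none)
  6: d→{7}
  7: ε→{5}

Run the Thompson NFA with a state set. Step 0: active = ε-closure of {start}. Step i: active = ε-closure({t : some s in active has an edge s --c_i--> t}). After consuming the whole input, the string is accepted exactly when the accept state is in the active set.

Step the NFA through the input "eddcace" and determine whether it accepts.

S₀ = ε-closure({0}) = {0}
'e' @ 1: {1,2}
'd' @ 2: {3,4,5,6}  (accept∈set)
'd' @ 3: {5,7}  (accept∈set)
'c' @ 4: {}  — dead — no transitions
rest 'ace' ignored (set empty)
final: {}; accept 5 not in set

Answer: REJECT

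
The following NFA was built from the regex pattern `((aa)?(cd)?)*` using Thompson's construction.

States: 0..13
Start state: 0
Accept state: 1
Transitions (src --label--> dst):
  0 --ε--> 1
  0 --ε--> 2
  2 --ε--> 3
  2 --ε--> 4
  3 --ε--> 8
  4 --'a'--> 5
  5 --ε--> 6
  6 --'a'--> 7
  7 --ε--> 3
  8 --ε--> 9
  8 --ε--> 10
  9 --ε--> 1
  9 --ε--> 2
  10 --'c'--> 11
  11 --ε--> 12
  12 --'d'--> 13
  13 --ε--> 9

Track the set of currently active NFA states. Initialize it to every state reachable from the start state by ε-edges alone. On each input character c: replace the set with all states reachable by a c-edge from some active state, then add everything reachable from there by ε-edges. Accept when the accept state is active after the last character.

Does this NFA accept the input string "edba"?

Answer: REJECT

Trace:
initial (ε-close {0}): {0,1,2,3,4,8,9,10}
'e' @ 1: {}  — no active states
rest 'dba' ignored (set empty)
after full input: {}  (accept=1 not in)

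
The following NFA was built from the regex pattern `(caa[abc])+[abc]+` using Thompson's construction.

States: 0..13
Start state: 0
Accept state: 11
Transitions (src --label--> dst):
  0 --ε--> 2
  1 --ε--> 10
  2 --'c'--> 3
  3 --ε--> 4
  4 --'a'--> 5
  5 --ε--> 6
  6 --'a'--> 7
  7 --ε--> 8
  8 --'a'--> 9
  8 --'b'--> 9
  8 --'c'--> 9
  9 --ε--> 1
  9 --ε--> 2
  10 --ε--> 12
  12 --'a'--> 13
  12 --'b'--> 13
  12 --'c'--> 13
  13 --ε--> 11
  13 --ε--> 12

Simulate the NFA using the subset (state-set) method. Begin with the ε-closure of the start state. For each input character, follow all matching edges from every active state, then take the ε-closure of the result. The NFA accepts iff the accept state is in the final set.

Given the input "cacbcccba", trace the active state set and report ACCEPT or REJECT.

Answer: REJECT

Steps:
start: ε-closure({0}) = {0,2}
'c' @ 1: {3,4}
'a' @ 2: {5,6}
'c' @ 3: {}  — state set empty
rest 'bcccba' ignored (set empty)
after full input: {}  (accept=11 not in)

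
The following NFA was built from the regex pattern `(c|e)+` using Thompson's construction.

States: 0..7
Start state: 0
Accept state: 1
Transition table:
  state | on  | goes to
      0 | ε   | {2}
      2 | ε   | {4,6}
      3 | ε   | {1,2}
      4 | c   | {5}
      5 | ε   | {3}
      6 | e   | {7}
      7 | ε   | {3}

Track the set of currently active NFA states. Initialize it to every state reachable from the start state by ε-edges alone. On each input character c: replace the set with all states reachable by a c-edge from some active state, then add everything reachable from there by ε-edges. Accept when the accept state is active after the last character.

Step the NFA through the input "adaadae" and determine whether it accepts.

Answer: REJECT

Derivation:
initial (ε-close {0}): {0,2,4,6}
'a' @ 1: {}  — state set empty
rest 'daadae' ignored (set empty)
after full input: {}  (accept=1 not in)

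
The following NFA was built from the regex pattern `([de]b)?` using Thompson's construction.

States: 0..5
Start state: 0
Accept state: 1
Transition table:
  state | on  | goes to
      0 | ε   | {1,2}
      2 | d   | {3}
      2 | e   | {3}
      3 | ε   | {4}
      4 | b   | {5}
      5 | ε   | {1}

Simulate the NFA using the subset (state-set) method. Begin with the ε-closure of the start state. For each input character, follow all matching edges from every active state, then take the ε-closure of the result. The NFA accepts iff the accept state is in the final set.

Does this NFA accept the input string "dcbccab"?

start: ε-closure({0}) = {0,1,2}
'd' @ 1: {3,4}
'c' @ 2: {}  — no active states
rest 'bccab' ignored (set empty)
after full input: {}  (accept=1 not in)

Answer: REJECT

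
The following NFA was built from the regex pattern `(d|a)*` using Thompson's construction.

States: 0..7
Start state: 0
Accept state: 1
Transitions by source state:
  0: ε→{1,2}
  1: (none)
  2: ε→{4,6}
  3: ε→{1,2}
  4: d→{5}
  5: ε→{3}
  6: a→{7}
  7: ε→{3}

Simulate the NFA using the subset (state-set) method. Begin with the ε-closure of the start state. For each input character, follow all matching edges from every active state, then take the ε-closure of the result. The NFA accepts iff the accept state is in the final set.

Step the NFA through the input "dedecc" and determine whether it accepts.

start: ε-closure({0}) = {0,1,2,4,6}
'd' @ 1: {1,2,3,4,5,6}  ✓accept
'e' @ 2: {}  — dead — no transitions
rest 'decc' ignored (set empty)
after full input: {}  (accept=1 not in)

Answer: REJECT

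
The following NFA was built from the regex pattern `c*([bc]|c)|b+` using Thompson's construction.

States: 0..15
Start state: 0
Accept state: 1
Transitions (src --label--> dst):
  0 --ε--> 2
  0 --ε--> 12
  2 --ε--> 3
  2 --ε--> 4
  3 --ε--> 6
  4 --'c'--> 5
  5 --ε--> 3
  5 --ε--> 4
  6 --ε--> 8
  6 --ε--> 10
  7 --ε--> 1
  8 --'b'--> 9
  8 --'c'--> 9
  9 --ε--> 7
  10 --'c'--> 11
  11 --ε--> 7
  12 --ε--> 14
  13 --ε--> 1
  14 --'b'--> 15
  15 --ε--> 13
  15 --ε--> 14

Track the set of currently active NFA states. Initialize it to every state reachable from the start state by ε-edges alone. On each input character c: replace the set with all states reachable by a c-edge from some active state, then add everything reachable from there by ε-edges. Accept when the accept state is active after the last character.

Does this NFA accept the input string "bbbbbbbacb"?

Answer: REJECT

Derivation:
start: ε-closure({0}) = {0,2,3,4,6,8,10,12,14}
'b' @ 1: {1,7,9,13,14,15}  ✓accept
'b' @ 2: {1,13,14,15}  ✓accept
'b' @ 3: {1,13,14,15}  ✓accept
'b' @ 4: {1,13,14,15}  ✓accept
'b' @ 5: {1,13,14,15}  ✓accept
'b' @ 6: {1,13,14,15}  ✓accept
'b' @ 7: {1,13,14,15}  ✓accept
'a' @ 8: {}  — state set empty
rest 'cb' ignored (set empty)
final: {}; accept 1 not in set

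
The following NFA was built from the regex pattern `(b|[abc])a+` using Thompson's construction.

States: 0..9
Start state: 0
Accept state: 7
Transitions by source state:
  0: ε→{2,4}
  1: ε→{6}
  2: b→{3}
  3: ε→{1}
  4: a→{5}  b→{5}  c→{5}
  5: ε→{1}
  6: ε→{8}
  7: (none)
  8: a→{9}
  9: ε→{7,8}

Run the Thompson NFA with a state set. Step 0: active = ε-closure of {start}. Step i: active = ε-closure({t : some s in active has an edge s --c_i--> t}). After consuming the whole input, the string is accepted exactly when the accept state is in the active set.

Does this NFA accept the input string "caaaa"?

Answer: ACCEPT

Steps:
initial (ε-close {0}): {0,2,4}
'c' @ 1: {1,5,6,8}
'a' @ 2: {7,8,9}  ✓accept
'a' @ 3: {7,8,9}  ✓accept
'a' @ 4: {7,8,9}  ✓accept
'a' @ 5: {7,8,9}  ✓accept
end set {7,8,9} — state 7 in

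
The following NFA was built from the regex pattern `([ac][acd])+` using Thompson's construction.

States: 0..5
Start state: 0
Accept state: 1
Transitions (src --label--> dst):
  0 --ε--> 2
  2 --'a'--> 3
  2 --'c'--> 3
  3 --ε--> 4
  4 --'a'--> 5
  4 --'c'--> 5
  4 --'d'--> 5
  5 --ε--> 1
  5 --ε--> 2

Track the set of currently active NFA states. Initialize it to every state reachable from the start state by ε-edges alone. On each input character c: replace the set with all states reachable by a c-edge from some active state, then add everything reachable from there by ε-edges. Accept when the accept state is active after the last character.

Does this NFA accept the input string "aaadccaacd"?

initial (ε-close {0}): {0,2}
'a' @ 1: {3,4}
'a' @ 2: {1,2,5}  [accepting]
'a' @ 3: {3,4}
'd' @ 4: {1,2,5}  [accepting]
'c' @ 5: {3,4}
'c' @ 6: {1,2,5}  [accepting]
'a' @ 7: {3,4}
'a' @ 8: {1,2,5}  [accepting]
'c' @ 9: {3,4}
'd' @ 10: {1,2,5}  [accepting]
end set {1,2,5} — state 1 in

Answer: ACCEPT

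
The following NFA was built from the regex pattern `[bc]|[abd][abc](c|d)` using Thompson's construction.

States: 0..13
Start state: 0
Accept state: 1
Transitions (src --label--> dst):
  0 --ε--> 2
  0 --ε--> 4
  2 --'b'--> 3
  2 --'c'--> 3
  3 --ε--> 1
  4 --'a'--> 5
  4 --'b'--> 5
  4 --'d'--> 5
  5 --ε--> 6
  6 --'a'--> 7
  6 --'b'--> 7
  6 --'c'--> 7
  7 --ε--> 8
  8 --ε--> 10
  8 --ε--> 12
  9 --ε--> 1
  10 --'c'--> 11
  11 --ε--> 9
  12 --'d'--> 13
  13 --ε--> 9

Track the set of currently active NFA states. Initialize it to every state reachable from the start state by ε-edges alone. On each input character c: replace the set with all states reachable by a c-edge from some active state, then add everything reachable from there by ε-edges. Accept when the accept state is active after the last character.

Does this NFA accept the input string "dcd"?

Answer: ACCEPT

Trace:
initial (ε-close {0}): {0,2,4}
'd' @ 1: {5,6}
'c' @ 2: {7,8,10,12}
'd' @ 3: {1,9,13}  (accept∈set)
after full input: {1,9,13}  (accept=1 in)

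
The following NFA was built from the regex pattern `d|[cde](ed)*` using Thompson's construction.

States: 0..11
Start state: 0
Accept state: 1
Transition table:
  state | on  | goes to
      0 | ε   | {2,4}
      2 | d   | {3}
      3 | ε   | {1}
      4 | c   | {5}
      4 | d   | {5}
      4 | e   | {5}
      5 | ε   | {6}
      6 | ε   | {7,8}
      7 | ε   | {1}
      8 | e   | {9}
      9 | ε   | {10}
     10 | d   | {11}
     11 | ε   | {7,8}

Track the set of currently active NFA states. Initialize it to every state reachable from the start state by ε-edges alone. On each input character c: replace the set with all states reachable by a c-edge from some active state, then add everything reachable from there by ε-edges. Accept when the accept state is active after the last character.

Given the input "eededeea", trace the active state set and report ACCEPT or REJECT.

Answer: REJECT

Trace:
start: ε-closure({0}) = {0,2,4}
'e' @ 1: {1,5,6,7,8}  (accept∈set)
'e' @ 2: {9,10}
'd' @ 3: {1,7,8,11}  (accept∈set)
'e' @ 4: {9,10}
'd' @ 5: {1,7,8,11}  (accept∈set)
'e' @ 6: {9,10}
'e' @ 7: {}  — state set empty
rest 'a' ignored (set empty)
end set {} — state 1 not in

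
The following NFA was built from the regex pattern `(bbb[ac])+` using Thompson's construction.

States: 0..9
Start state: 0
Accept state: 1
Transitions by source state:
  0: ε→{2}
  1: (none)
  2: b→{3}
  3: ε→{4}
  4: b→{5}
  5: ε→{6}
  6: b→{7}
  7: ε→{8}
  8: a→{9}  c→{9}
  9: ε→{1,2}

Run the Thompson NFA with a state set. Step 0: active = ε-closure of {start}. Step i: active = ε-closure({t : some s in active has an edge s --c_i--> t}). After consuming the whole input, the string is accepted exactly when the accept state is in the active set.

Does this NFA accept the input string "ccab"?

Answer: REJECT

Derivation:
initial (ε-close {0}): {0,2}
'c' @ 1: {}  — dead — no transitions
rest 'cab' ignored (set empty)
after full input: {}  (accept=1 not in)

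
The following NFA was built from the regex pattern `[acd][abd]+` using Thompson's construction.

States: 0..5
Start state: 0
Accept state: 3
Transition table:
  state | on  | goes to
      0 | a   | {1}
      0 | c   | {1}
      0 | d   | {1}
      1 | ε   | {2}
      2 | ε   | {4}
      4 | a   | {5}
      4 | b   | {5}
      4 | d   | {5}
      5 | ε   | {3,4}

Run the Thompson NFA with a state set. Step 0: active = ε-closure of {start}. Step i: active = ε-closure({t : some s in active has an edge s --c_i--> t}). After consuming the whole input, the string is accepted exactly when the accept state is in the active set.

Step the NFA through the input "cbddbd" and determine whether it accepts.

Answer: ACCEPT

Trace:
S₀ = ε-closure({0}) = {0}
'c' @ 1: {1,2,4}
'b' @ 2: {3,4,5}  ✓accept
'd' @ 3: {3,4,5}  ✓accept
'd' @ 4: {3,4,5}  ✓accept
'b' @ 5: {3,4,5}  ✓accept
'd' @ 6: {3,4,5}  ✓accept
after full input: {3,4,5}  (accept=3 in)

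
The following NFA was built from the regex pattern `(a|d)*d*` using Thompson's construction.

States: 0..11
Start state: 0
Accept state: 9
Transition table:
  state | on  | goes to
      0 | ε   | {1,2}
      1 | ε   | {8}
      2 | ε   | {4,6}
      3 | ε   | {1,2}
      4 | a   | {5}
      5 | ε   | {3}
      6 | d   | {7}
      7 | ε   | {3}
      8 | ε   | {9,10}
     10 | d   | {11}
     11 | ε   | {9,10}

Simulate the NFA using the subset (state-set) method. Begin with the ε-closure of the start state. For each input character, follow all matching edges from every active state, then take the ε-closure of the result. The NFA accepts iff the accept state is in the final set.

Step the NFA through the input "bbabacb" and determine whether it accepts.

initial (ε-close {0}): {0,1,2,4,6,8,9,10}
'b' @ 1: {}  — no active states
rest 'babacb' ignored (set empty)
end set {} — state 9 not in

Answer: REJECT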